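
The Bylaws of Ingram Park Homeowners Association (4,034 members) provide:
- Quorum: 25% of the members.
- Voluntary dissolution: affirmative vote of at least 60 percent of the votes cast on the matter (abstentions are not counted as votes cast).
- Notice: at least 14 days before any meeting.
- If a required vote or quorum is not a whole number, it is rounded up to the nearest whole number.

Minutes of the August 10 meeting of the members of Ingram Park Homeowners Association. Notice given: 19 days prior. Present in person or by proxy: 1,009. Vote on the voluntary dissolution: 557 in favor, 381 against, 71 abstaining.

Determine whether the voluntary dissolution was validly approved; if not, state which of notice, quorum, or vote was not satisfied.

Invalid — vote requirement not satisfied.

Notice: 19 days given; 14 required. Satisfied.
Quorum: 25% of 4,034 = 1,008.50, rounded up to 1,009; 1,009 present. Satisfied.
Vote: requires three-fifths of the votes cast (1,009 − 71 abstaining = 938); 3/5 of 938 = 562.80, rounded up to 563, so 563 needed; 557 in favor. Not satisfied.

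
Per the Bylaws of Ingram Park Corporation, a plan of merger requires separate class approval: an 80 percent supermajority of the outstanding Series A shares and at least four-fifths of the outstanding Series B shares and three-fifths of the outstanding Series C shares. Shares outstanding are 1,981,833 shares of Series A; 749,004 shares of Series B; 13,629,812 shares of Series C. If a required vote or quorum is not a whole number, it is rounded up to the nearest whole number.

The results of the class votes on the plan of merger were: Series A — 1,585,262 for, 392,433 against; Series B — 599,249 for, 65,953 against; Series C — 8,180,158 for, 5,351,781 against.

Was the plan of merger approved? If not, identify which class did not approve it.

Not approved — the Series A shares did not give the required vote.

Series A: 4/5 of 1981833 = 1585466.40, rounded up to 1585467; 1,585,467 required, 1,585,262 in favor — not approved.
Series B: 4/5 of 749004 = 599203.20, rounded up to 599204; 599,204 required, 599,249 in favor — approved.
Series C: 3/5 of 13629812 = 8177887.20, rounded up to 8177888; 8,177,888 required, 8,180,158 in favor — approved.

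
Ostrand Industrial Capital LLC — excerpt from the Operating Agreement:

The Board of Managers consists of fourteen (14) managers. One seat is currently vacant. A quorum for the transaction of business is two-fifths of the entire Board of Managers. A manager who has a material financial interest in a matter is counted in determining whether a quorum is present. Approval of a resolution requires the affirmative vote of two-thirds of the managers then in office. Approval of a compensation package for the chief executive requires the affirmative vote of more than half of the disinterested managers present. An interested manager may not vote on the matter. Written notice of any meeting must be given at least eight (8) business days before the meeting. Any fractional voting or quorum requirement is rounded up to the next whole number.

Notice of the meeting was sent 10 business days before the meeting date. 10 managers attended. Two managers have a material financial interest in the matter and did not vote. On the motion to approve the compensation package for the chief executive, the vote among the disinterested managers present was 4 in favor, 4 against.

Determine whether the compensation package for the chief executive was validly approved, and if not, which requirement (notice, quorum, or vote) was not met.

Notice: 10 business days given; 8 required (10 ≥ 8). Satisfied.
Quorum: 10 present (interested managers count toward quorum); quorum is 6. Satisfied.
Vote: the compensation package for the chief executive requires a majority of the disinterested managers present (10 − 2 = 8). A majority of 8 is 5, so 5 affirmative votes are needed; 4 voted in favor. Not satisfied.

Invalid — vote requirement not satisfied.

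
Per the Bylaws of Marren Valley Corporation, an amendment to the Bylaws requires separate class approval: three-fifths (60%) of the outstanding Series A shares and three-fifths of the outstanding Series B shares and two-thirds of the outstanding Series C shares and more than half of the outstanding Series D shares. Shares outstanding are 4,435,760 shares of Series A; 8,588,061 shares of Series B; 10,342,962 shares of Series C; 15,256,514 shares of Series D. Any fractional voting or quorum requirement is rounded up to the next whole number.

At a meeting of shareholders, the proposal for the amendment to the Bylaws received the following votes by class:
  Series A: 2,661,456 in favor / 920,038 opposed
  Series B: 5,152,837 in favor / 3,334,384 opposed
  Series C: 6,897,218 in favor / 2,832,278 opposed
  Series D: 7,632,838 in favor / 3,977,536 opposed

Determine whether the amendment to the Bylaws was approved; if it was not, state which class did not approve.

Series A: 3/5 of 4435760 = 2661456; 2,661,456 required, 2,661,456 in favor — approved.
Series B: 3/5 of 8588061 = 5152836.60, rounded up to 5152837; 5,152,837 required, 5,152,837 in favor — approved.
Series C: 2/3 of 10342962 = 6895308; 6,895,308 required, 6,897,218 in favor — approved.
Series D: a majority of 15256514 is 7628258; 7,628,258 required, 7,632,838 in favor — approved.

Approved — every class gave the required vote.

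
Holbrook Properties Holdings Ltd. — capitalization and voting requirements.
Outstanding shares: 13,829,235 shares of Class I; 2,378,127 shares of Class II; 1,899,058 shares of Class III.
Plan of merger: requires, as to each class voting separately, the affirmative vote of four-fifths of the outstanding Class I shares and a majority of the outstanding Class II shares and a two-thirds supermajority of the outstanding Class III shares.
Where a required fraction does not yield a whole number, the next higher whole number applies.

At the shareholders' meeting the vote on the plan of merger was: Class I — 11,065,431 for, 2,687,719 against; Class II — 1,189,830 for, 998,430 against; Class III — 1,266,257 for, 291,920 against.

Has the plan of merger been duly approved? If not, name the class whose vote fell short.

Approved — every class gave the required vote.

Class I: 4/5 of 13829235 = 11063388; 11,063,388 required, 11,065,431 in favor — approved.
Class II: a majority of 2378127 is 1189064; 1,189,064 required, 1,189,830 in favor — approved.
Class III: 2/3 of 1899058 = 1266038.67, rounded up to 1266039; 1,266,039 required, 1,266,257 in favor — approved.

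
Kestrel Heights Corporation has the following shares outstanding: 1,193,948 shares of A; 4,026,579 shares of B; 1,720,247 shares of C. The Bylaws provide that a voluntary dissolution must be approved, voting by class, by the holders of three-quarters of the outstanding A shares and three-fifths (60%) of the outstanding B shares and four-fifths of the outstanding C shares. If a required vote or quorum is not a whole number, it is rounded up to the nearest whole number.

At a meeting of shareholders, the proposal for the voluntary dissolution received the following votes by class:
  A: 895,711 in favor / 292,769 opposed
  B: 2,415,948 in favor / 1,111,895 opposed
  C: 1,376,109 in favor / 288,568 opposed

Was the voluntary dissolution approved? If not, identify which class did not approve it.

Not approved — the C shares did not give the required vote.

A: 3/4 of 1193948 = 895461; 895,461 required, 895,711 in favor — approved.
B: 3/5 of 4026579 = 2415947.40, rounded up to 2415948; 2,415,948 required, 2,415,948 in favor — approved.
C: 4/5 of 1720247 = 1376197.60, rounded up to 1376198; 1,376,198 required, 1,376,109 in favor — not approved.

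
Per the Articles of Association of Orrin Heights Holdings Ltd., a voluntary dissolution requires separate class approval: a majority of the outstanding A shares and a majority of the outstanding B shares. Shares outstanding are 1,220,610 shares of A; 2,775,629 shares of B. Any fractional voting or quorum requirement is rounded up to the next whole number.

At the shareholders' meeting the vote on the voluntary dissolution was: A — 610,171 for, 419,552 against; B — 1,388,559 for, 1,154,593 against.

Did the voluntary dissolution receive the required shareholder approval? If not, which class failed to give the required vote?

Not approved — the A shares did not give the required vote.

A: a majority of 1220610 is 610306; 610,306 required, 610,171 in favor — not approved.
B: a majority of 2775629 is 1387815; 1,387,815 required, 1,388,559 in favor — approved.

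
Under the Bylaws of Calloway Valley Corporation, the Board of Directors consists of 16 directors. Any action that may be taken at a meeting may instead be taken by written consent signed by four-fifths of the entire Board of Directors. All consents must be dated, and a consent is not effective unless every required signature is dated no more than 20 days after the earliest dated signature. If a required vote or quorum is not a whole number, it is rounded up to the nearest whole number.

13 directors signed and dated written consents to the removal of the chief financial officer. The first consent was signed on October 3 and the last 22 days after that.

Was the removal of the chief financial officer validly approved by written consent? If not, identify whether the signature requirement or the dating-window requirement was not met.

Signatures required: four-fifths of 16 — 4/5 of 16 = 12.80, rounded up to 13, so 13 needed; 13 signed. Sufficient.
Dating window: the latest signature is 22 days after the earliest; the limit is 20 days. Outside the window.

Not effective — dating-window requirement not satisfied.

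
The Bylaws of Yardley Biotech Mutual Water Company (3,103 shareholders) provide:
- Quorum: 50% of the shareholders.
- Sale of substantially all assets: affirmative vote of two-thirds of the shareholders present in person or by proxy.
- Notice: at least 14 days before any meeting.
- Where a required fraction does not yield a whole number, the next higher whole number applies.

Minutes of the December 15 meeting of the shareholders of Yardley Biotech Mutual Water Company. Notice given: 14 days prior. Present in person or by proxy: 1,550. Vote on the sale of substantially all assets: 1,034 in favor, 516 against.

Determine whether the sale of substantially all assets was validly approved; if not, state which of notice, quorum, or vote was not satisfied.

Invalid — quorum requirement not satisfied.

Notice: 14 days given; 14 required. Satisfied.
Quorum: 50% of 3,103 = 1,551.50, rounded up to 1,552; 1,550 present. Not satisfied.
Vote: requires two-thirds of those present (1,550); 2/3 of 1550 = 1033.33, rounded up to 1034, so 1,034 needed; 1,034 in favor. Satisfied.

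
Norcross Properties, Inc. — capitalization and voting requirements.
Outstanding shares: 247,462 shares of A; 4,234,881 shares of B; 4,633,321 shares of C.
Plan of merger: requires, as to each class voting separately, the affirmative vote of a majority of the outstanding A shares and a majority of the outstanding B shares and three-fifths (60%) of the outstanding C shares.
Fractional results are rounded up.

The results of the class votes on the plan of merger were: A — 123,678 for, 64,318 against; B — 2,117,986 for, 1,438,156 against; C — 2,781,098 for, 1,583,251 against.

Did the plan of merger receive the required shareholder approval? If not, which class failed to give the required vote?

Not approved — the A shares did not give the required vote.

A: a majority of 247462 is 123732; 123,732 required, 123,678 in favor — not approved.
B: a majority of 4234881 is 2117441; 2,117,441 required, 2,117,986 in favor — approved.
C: 3/5 of 4633321 = 2779992.60, rounded up to 2779993; 2,779,993 required, 2,781,098 in favor — approved.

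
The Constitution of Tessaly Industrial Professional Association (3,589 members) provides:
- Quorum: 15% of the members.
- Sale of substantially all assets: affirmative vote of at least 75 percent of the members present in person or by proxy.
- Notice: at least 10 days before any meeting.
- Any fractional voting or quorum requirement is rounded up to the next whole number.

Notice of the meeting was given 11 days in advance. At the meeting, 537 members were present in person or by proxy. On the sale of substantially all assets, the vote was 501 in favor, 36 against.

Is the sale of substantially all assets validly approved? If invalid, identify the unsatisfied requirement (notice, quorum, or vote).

Notice: 11 days given; 10 required. Satisfied.
Quorum: 15% of 3,589 = 538.35, rounded up to 539; 537 present. Not satisfied.
Vote: requires three-fourths of those present (537); 3/4 of 537 = 402.75, rounded up to 403, so 403 needed; 501 in favor. Satisfied.

Invalid — quorum requirement not satisfied.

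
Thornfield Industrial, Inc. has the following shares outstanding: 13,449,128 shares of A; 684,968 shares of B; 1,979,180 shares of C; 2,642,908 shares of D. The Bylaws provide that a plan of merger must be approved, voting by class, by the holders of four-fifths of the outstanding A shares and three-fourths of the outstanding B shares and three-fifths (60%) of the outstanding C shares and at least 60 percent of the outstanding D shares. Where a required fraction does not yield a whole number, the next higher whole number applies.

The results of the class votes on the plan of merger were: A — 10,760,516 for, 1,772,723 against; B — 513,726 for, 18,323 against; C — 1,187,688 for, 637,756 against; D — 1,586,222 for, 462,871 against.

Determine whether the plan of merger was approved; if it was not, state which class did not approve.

Approved — every class gave the required vote.

A: 4/5 of 13449128 = 10759302.40, rounded up to 10759303; 10,759,303 required, 10,760,516 in favor — approved.
B: 3/4 of 684968 = 513726; 513,726 required, 513,726 in favor — approved.
C: 3/5 of 1979180 = 1187508; 1,187,508 required, 1,187,688 in favor — approved.
D: 3/5 of 2642908 = 1585744.80, rounded up to 1585745; 1,585,745 required, 1,586,222 in favor — approved.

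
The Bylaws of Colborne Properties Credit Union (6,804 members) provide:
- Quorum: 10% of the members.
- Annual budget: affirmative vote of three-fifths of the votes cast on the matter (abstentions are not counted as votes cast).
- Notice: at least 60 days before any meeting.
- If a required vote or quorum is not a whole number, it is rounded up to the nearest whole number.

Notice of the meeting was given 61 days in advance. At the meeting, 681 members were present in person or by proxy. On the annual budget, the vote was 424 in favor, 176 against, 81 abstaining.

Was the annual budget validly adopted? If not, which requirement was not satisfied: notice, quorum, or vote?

Notice: 61 days given; 60 required. Satisfied.
Quorum: 10% of 6,804 = 680.40, rounded up to 681; 681 present. Satisfied.
Vote: requires three-fifths of the votes cast (681 − 81 abstaining = 600); 3/5 of 600 = 360, so 360 needed; 424 in favor. Satisfied.

Valid — all requirements satisfied.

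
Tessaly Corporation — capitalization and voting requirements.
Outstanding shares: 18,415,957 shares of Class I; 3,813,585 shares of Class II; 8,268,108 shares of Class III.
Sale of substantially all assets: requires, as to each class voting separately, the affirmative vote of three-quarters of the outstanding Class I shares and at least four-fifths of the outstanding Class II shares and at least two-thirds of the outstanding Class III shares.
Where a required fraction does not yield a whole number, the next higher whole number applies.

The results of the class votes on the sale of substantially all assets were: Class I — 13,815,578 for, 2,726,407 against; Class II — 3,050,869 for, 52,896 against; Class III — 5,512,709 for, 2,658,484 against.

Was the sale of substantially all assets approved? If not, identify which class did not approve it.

Class I: 3/4 of 18415957 = 13811967.75, rounded up to 13811968; 13,811,968 required, 13,815,578 in favor — approved.
Class II: 4/5 of 3813585 = 3050868; 3,050,868 required, 3,050,869 in favor — approved.
Class III: 2/3 of 8268108 = 5512072; 5,512,072 required, 5,512,709 in favor — approved.

Approved — every class gave the required vote.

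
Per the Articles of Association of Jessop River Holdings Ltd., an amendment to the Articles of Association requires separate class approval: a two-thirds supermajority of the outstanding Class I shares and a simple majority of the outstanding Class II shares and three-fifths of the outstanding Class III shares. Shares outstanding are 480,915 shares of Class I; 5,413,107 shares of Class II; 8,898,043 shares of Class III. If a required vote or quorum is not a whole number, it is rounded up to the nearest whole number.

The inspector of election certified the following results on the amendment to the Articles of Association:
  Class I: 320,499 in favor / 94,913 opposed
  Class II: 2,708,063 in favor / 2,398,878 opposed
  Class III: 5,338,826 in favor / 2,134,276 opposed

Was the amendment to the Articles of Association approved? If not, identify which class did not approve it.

Class I: 2/3 of 480915 = 320610; 320,610 required, 320,499 in favor — not approved.
Class II: a majority of 5413107 is 2706554; 2,706,554 required, 2,708,063 in favor — approved.
Class III: 3/5 of 8898043 = 5338825.80, rounded up to 5338826; 5,338,826 required, 5,338,826 in favor — approved.

Not approved — the Class I shares did not give the required vote.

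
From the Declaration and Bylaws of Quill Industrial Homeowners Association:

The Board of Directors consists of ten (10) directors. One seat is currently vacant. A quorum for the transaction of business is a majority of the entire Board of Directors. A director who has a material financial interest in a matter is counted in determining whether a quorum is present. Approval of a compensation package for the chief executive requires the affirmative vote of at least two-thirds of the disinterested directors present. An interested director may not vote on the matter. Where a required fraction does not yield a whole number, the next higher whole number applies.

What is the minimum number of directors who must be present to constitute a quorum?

6

A majority of 10 is 6.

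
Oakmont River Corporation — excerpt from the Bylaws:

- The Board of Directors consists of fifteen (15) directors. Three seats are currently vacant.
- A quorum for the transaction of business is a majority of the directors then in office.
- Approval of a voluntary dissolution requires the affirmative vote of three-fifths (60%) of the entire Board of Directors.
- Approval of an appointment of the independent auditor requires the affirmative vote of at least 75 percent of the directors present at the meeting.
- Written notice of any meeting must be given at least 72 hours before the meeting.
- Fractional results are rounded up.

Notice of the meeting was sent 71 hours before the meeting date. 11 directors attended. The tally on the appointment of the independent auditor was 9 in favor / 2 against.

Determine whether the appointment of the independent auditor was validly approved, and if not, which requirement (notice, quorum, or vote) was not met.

Invalid — notice requirement not satisfied.

Notice: 71 hours given; 72 required (71 < 72). Not satisfied.
Quorum: 11 present; quorum is 7. Satisfied.
Vote: the appointment of the independent auditor requires three-fourths of the directors present (11). 3/4 of 11 = 8.25, rounded up to 9, so 9 affirmative votes are needed; 9 voted in favor. Satisfied.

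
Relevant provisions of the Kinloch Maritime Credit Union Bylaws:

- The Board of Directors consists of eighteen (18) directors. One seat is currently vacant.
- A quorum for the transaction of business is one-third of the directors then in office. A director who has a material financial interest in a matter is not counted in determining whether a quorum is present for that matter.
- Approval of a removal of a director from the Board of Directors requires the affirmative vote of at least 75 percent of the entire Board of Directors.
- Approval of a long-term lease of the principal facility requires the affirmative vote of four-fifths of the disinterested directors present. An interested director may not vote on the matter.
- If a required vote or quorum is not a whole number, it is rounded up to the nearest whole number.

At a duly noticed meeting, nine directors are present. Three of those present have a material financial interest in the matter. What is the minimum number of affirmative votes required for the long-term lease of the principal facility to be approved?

5

The long-term lease of the principal facility requires four-fifths of the disinterested directors present (9 − 3 = 6).
4/5 of 6 = 4.80, rounded up to 5.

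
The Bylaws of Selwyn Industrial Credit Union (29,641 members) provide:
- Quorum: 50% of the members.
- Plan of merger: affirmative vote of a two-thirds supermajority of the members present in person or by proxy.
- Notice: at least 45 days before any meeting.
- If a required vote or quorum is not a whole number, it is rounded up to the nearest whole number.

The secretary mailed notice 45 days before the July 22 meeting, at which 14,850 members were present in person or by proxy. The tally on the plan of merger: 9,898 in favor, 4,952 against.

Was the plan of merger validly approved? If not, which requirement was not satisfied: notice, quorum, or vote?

Invalid — vote requirement not satisfied.

Notice: 45 days given; 45 required. Satisfied.
Quorum: 50% of 29,641 = 14,820.50, rounded up to 14,821; 14,850 present. Satisfied.
Vote: requires two-thirds of those present (14,850); 2/3 of 14850 = 9900, so 9,900 needed; 9,898 in favor. Not satisfied.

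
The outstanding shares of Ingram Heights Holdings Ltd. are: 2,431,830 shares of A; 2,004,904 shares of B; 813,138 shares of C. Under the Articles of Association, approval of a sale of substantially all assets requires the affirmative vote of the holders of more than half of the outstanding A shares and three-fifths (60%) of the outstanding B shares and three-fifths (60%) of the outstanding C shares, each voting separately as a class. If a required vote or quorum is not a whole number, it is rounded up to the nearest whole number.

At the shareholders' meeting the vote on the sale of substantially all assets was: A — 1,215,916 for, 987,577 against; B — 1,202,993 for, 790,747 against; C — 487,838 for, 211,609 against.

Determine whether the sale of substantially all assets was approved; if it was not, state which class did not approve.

Not approved — the C shares did not give the required vote.

A: a majority of 2431830 is 1215916; 1,215,916 required, 1,215,916 in favor — approved.
B: 3/5 of 2004904 = 1202942.40, rounded up to 1202943; 1,202,943 required, 1,202,993 in favor — approved.
C: 3/5 of 813138 = 487882.80, rounded up to 487883; 487,883 required, 487,838 in favor — not approved.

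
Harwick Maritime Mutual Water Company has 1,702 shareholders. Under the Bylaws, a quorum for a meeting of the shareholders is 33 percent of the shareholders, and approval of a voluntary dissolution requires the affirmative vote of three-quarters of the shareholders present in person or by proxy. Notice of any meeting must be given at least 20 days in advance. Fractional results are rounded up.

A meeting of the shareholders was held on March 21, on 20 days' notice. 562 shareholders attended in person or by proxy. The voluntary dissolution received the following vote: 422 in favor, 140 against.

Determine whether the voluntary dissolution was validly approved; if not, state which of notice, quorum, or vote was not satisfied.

Notice: 20 days given; 20 required. Satisfied.
Quorum: 33% of 1,702 = 561.66, rounded up to 562; 562 present. Satisfied.
Vote: requires three-fourths of those present (562); 3/4 of 562 = 421.50, rounded up to 422, so 422 needed; 422 in favor. Satisfied.

Valid — all requirements satisfied.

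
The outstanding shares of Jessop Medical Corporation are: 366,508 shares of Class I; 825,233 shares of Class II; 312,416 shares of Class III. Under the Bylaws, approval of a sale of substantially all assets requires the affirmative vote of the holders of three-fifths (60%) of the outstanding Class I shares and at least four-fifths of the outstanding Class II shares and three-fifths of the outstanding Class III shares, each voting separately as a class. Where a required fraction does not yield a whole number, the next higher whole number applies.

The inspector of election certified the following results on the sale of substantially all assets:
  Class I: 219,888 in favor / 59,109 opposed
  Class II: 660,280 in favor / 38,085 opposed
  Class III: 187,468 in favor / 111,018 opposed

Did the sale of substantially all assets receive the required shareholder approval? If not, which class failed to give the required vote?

Not approved — the Class I shares did not give the required vote.

Class I: 3/5 of 366508 = 219904.80, rounded up to 219905; 219,905 required, 219,888 in favor — not approved.
Class II: 4/5 of 825233 = 660186.40, rounded up to 660187; 660,187 required, 660,280 in favor — approved.
Class III: 3/5 of 312416 = 187449.60, rounded up to 187450; 187,450 required, 187,468 in favor — approved.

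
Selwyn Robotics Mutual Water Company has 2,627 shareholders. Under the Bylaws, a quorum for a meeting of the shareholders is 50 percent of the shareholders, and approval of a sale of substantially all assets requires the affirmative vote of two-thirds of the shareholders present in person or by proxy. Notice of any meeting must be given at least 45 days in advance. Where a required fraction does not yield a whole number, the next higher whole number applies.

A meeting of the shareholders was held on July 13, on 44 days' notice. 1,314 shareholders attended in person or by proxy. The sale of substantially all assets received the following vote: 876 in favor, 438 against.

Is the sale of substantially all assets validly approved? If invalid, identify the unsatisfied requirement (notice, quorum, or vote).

Notice: 44 days given; 45 required. Not satisfied.
Quorum: 50% of 2,627 = 1,313.50, rounded up to 1,314; 1,314 present. Satisfied.
Vote: requires two-thirds of those present (1,314); 2/3 of 1314 = 876, so 876 needed; 876 in favor. Satisfied.

Invalid — notice requirement not satisfied.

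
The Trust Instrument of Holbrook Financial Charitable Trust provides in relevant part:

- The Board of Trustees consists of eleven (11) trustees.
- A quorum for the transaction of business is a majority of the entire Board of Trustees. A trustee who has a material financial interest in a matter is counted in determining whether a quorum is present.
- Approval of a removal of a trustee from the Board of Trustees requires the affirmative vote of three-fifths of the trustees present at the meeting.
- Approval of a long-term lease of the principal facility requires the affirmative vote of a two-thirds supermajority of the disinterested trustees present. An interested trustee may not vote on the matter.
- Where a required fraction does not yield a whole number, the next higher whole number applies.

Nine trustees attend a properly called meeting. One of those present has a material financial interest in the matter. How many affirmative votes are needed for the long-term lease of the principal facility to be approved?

The long-term lease of the principal facility requires two-thirds of the disinterested trustees present (9 − 1 = 8).
2/3 of 8 = 5.33, rounded up to 6.

6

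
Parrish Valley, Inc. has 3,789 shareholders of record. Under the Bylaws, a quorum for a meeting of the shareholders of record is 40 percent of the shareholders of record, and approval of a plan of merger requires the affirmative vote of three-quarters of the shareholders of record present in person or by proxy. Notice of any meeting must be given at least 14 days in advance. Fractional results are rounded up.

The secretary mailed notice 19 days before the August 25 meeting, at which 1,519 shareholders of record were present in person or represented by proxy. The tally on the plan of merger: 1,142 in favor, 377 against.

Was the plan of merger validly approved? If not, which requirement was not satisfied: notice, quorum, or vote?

Notice: 19 days given; 14 required. Satisfied.
Quorum: 40% of 3,789 = 1,515.60, rounded up to 1,516; 1,519 present. Satisfied.
Vote: requires three-fourths of those present (1,519); 3/4 of 1519 = 1139.25, rounded up to 1140, so 1,140 needed; 1,142 in favor. Satisfied.

Valid — all requirements satisfied.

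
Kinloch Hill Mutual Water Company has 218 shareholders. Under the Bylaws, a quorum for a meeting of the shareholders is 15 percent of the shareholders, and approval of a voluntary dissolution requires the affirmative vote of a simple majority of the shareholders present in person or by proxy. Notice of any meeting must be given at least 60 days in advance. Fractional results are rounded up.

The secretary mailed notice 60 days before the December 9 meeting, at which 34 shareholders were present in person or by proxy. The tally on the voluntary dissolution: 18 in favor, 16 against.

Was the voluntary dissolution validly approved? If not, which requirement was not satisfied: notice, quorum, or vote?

Notice: 60 days given; 60 required. Satisfied.
Quorum: 15% of 218 = 32.70, rounded up to 33; 34 present. Satisfied.
Vote: requires a majority of those present (34); a majority of 34 is 18, so 18 needed; 18 in favor. Satisfied.

Valid — all requirements satisfied.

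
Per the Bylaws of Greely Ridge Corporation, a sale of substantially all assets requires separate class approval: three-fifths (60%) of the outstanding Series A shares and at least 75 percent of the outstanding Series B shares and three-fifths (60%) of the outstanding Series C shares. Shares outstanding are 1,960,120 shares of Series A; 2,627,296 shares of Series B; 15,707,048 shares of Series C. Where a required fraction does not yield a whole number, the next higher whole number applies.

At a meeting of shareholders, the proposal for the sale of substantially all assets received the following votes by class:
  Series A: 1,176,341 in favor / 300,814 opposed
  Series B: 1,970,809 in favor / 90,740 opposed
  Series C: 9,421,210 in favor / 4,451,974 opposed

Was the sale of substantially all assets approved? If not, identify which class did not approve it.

Not approved — the Series C shares did not give the required vote.

Series A: 3/5 of 1960120 = 1176072; 1,176,072 required, 1,176,341 in favor — approved.
Series B: 3/4 of 2627296 = 1970472; 1,970,472 required, 1,970,809 in favor — approved.
Series C: 3/5 of 15707048 = 9424228.80, rounded up to 9424229; 9,424,229 required, 9,421,210 in favor — not approved.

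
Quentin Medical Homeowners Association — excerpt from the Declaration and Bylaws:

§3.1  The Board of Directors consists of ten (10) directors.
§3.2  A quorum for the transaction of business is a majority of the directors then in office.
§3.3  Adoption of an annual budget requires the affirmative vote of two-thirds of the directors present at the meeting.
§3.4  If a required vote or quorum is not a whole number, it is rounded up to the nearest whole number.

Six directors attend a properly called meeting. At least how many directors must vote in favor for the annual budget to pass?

The annual budget requires two-thirds of the directors present (6).
2/3 of 6 = 4.

4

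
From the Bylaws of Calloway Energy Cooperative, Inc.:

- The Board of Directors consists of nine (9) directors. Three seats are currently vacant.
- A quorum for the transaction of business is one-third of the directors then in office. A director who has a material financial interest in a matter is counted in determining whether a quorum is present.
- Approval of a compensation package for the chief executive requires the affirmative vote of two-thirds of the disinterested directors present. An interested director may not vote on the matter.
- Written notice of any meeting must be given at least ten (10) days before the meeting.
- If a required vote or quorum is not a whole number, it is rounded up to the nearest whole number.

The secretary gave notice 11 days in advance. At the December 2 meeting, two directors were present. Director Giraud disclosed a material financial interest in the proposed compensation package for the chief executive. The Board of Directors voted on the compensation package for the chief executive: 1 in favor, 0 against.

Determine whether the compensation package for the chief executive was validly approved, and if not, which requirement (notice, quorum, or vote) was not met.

Valid — all requirements satisfied.

Notice: 11 days given; 10 required (11 ≥ 10). Satisfied.
Quorum: 2 present (interested directors count toward quorum); quorum is 2. Satisfied.
Vote: the compensation package for the chief executive requires two-thirds of the disinterested directors present (2 − 1 = 1). 2/3 of 1 = 0.67, rounded up to 1, so 1 affirmative vote is needed; 1 voted in favor. Satisfied.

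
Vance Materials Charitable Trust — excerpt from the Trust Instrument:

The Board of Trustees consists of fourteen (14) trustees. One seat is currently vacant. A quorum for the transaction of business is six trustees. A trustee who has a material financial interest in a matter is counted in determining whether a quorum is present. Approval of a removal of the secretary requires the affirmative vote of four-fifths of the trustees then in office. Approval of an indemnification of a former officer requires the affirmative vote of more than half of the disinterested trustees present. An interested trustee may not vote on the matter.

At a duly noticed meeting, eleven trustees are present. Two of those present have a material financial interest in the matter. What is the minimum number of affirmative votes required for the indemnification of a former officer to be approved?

5

The indemnification of a former officer requires a majority of the disinterested trustees present (11 − 2 = 9).
A majority of 9 is 5.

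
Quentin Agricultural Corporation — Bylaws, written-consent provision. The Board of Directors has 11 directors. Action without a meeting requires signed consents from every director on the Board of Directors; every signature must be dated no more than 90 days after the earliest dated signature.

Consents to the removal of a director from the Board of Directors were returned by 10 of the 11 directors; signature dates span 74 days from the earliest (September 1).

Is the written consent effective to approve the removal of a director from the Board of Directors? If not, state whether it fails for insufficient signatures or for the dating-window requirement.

Not effective — insufficient signatures.

Signatures required: every one of 11 — unanimous means all 11, so 11 needed; 10 signed. Insufficient.
Dating window: the latest signature is 74 days after the earliest; the limit is 90 days. Within the window.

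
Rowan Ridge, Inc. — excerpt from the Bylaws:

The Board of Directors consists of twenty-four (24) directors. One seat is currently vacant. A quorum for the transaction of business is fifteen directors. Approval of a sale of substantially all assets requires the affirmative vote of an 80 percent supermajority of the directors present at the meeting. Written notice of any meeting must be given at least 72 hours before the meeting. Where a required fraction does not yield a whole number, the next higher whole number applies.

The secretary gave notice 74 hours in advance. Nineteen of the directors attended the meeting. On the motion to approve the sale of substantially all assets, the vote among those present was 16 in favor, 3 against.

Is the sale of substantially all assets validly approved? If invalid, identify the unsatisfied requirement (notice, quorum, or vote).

Valid — all requirements satisfied.

Notice: 74 hours given; 72 required (74 ≥ 72). Satisfied.
Quorum: 19 present; quorum is 15. Satisfied.
Vote: the sale of substantially all assets requires four-fifths of the directors present (19). 4/5 of 19 = 15.20, rounded up to 16, so 16 affirmative votes are needed; 16 voted in favor. Satisfied.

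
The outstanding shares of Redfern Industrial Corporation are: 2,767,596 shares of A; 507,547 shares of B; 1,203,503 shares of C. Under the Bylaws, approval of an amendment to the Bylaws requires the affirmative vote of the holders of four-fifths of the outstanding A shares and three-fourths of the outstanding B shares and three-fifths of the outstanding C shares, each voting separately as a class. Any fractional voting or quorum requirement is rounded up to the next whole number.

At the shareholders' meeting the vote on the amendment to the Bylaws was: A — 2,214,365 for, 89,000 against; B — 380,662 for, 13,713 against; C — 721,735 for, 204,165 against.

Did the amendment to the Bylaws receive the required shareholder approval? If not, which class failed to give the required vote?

Not approved — the C shares did not give the required vote.

A: 4/5 of 2767596 = 2214076.80, rounded up to 2214077; 2,214,077 required, 2,214,365 in favor — approved.
B: 3/4 of 507547 = 380660.25, rounded up to 380661; 380,661 required, 380,662 in favor — approved.
C: 3/5 of 1203503 = 722101.80, rounded up to 722102; 722,102 required, 721,735 in favor — not approved.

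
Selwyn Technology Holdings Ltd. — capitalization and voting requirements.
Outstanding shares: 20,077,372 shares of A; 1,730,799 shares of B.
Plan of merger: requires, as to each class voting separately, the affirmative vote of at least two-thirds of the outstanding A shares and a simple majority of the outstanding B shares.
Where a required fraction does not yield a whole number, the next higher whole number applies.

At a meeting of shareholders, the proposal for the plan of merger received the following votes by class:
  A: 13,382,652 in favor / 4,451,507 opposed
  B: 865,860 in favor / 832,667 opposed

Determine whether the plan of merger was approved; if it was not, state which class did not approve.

A: 2/3 of 20077372 = 13384914.67, rounded up to 13384915; 13,384,915 required, 13,382,652 in favor — not approved.
B: a majority of 1730799 is 865400; 865,400 required, 865,860 in favor — approved.

Not approved — the A shares did not give the required vote.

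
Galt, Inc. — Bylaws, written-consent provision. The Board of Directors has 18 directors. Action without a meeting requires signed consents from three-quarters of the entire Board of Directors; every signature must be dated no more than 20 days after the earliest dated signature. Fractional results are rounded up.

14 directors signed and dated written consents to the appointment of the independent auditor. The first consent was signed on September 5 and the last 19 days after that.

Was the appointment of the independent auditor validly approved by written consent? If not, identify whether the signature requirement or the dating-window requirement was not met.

Effective — both the signature and dating-window requirements are satisfied.

Signatures required: three-quarters of 18 — 3/4 of 18 = 13.50, rounded up to 14, so 14 needed; 14 signed. Sufficient.
Dating window: the latest signature is 19 days after the earliest; the limit is 20 days. Within the window.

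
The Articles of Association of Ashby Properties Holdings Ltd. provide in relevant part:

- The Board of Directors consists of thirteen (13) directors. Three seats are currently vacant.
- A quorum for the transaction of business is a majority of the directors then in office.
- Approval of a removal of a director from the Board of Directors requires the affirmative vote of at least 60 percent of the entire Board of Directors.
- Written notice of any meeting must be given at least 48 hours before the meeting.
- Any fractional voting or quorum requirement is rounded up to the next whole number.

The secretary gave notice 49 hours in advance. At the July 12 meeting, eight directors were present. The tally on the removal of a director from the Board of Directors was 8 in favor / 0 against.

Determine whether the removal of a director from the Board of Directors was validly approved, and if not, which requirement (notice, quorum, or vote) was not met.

Valid — all requirements satisfied.

Notice: 49 hours given; 48 required (49 ≥ 48). Satisfied.
Quorum: 8 present; quorum is 6. Satisfied.
Vote: the removal of a director from the Board of Directors requires three-fifths of the entire Board of Directors (13). 3/5 of 13 = 7.80, rounded up to 8, so 8 affirmative votes are needed; 8 voted in favor. Satisfied.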